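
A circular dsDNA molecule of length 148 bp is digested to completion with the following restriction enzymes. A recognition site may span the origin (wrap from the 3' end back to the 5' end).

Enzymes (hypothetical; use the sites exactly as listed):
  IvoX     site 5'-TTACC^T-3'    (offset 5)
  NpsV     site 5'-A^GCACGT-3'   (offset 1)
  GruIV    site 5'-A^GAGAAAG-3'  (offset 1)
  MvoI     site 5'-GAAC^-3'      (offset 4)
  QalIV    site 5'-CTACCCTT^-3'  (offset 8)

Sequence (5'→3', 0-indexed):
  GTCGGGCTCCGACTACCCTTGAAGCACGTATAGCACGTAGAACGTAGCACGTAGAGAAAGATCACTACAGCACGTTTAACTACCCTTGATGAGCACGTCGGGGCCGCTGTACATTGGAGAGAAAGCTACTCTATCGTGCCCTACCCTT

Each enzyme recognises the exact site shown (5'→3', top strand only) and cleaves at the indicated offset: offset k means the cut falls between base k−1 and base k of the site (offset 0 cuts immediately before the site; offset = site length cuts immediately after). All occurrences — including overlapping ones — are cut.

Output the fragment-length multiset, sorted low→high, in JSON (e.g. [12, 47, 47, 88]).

Scan for sites:
  IvoX (TTACCT, off=5): no sites
  NpsV (AGCACGT, off=1): starts [22, 31, 45, 68, 91] → cuts [23, 32, 46, 69, 92]
  GruIV (AGAGAAAG, off=1): starts [52, 117] → cuts [53, 118]
  MvoI (GAAC, off=4): starts [39] → cuts [43]
  QalIV (CTACCCTT, off=8): starts [12, 79, 140] → cuts [0, 20, 87]

Pooled cuts: [0, 20, 23, 32, 43, 46, 53, 69, 87, 92, 118]

Fragments:
  0→20: 20 bp
  20→23: 3 bp
  23→32: 9 bp
  32→43: 11 bp
  43→46: 3 bp
  46→53: 7 bp
  53→69: 16 bp
  69→87: 18 bp
  87→92: 5 bp
  92→118: 26 bp
  118→0 (wrap): 148-118+0 = 30 bp

[3,3,5,7,9,11,16,18,20,26,30]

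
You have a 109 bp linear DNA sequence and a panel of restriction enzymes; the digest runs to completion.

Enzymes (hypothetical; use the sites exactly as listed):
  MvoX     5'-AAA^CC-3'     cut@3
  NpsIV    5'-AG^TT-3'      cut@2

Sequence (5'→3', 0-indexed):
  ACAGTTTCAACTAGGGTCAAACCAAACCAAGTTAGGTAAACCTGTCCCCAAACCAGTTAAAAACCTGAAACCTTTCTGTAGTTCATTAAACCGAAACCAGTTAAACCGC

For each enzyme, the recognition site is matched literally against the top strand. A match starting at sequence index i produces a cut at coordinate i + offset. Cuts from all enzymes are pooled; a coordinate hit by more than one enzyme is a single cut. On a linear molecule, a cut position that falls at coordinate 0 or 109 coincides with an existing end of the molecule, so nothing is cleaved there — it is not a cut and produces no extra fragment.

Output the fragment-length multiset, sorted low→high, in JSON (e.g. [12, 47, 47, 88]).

[4,4,4,4,5,5,5,6,7,7,9,9,11,12,17]

Site scan:
  MvoX (AAACC, off=3): starts [18, 23, 37, 49, 60, 67, 87, 93, 102] → cuts [21, 26, 40, 52, 63, 70, 90, 96, 105]
  NpsIV (AGTT, off=2): starts [2, 29, 54, 79, 98] → cuts [4, 31, 56, 81, 100]

All cut coordinates (distinct, sorted): [4, 21, 26, 31, 40, 52, 56, 63, 70, 81, 90, 96, 100, 105]

Fragment lengths:
  [0,4): 4 bp
  [4,21): 17 bp
  [21,26): 5 bp
  [26,31): 5 bp
  [31,40): 9 bp
  [40,52): 12 bp
  [52,56): 4 bp
  [56,63): 7 bp
  [63,70): 7 bp
  [70,81): 11 bp
  [81,90): 9 bp
  [90,96): 6 bp
  [96,100): 4 bp
  [100,105): 5 bp
  [105,109): 4 bp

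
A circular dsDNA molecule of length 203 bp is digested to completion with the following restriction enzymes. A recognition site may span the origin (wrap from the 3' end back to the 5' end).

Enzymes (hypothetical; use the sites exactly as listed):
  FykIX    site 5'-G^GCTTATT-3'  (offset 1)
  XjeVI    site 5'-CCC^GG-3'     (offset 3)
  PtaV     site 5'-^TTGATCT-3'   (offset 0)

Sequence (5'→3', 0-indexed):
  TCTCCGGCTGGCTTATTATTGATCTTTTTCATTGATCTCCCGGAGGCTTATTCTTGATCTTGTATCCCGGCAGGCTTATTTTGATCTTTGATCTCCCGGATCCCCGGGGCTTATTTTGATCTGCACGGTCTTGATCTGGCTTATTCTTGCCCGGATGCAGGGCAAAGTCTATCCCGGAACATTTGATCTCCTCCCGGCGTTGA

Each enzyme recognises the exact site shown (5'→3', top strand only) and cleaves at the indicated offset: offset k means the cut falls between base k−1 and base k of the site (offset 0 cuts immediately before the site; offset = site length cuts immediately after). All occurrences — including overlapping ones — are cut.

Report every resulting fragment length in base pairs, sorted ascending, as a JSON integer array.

[3,4,4,5,7,7,7,7,8,8,8,8,10,10,13,13,14,14,15,15,23]

Site scan:
  FykIX (GGCTTATT, off=1): starts [9, 44, 72, 107, 137] → cuts [10, 45, 73, 108, 138]
  XjeVI (CCCGG, off=3): starts [38, 65, 94, 102, 149, 172, 192] → cuts [41, 68, 97, 105, 152, 175, 195]
  PtaV (TTGATCT, off=0): starts [18, 31, 53, 80, 87, 115, 130, 182, 199] → cuts [18, 31, 53, 80, 87, 115, 130, 182, 199]

Pooled cuts: [10, 18, 31, 41, 45, 53, 68, 73, 80, 87, 97, 105, 108, 115, 130, 138, 152, 175, 182, 195, 199]

Fragments:
  10→18: 8 bp
  18→31: 13 bp
  31→41: 10 bp
  41→45: 4 bp
  45→53: 8 bp
  53→68: 15 bp
  68→73: 5 bp
  73→80: 7 bp
  80→87: 7 bp
  87→97: 10 bp
  97→105: 8 bp
  105→108: 3 bp
  108→115: 7 bp
  115→130: 15 bp
  130→138: 8 bp
  138→152: 14 bp
  152→175: 23 bp
  175→182: 7 bp
  182→195: 13 bp
  195→199: 4 bp
  199→10 (wrap): 203-199+10 = 14 bp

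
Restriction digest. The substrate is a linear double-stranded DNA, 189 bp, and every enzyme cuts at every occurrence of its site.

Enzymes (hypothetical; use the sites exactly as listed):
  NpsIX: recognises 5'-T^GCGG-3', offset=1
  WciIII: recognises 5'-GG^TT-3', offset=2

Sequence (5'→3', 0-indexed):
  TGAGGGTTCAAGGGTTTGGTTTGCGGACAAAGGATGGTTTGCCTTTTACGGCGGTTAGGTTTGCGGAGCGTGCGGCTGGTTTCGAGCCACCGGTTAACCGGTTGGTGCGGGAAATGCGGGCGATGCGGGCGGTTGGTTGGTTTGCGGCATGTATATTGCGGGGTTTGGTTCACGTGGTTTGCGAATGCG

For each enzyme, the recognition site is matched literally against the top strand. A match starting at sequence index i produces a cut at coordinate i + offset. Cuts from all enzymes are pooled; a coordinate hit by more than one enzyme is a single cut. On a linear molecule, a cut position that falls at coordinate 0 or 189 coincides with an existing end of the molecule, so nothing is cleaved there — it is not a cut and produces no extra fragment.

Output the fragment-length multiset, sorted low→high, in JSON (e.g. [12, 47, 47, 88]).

Site scan:
  NpsIX TGCGG/1: at [21, 61, 70, 105, 114, 123, 142, 156] ⇒ [22, 62, 71, 106, 115, 124, 143, 157]
  WciIII GGTT/2: at [4, 12, 17, 35, 52, 57, 77, 91, 99, 130, 134, 138, 161, 166, 175] ⇒ [6, 14, 19, 37, 54, 59, 79, 93, 101, 132, 136, 140, 163, 168, 177]

All cut coordinates (distinct, sorted): [6, 14, 19, 22, 37, 54, 59, 62, 71, 79, 93, 101, 106, 115, 124, 132, 136, 140, 143, 157, 163, 168, 177]

Fragments:
  [0,6): 6 bp
  [6,14): 8 bp
  [14,19): 5 bp
  [19,22): 3 bp
  [22,37): 15 bp
  [37,54): 17 bp
  [54,59): 5 bp
  [59,62): 3 bp
  [62,71): 9 bp
  [71,79): 8 bp
  [79,93): 14 bp
  [93,101): 8 bp
  [101,106): 5 bp
  [106,115): 9 bp
  [115,124): 9 bp
  [124,132): 8 bp
  [132,136): 4 bp
  [136,140): 4 bp
  [140,143): 3 bp
  [143,157): 14 bp
  [157,163): 6 bp
  [163,168): 5 bp
  [168,177): 9 bp
  [177,189): 12 bp

[3,3,3,4,4,5,5,5,5,6,6,8,8,8,8,9,9,9,9,12,14,14,15,17]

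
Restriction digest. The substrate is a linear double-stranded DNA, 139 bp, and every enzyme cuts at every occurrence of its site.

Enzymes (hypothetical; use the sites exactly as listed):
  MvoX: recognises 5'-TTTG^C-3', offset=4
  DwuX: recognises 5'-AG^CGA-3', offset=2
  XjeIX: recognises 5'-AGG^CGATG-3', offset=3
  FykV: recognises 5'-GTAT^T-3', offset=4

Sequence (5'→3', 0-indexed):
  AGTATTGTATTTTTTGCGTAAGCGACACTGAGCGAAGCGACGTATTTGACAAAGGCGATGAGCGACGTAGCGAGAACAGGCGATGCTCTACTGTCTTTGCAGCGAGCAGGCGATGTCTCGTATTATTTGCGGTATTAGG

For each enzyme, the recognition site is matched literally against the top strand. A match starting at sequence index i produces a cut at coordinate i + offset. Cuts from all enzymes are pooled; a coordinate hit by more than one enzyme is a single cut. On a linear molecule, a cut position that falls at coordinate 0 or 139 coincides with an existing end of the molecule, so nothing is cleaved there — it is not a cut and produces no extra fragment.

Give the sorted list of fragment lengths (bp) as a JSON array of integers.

Per-enzyme occurrences:
  MvoX TTTGC/4: at [12, 95, 125] ⇒ [16, 99, 129]
  DwuX AGCGA/2: at [20, 30, 35, 60, 68, 100] ⇒ [22, 32, 37, 62, 70, 102]
  XjeIX AGGCGATG/3: at [52, 77, 107] ⇒ [55, 80, 110]
  FykV GTATT/4: at [1, 6, 41, 119, 131] ⇒ [5, 10, 45, 123, 135]

All cut coordinates (distinct, sorted): [5, 10, 16, 22, 32, 37, 45, 55, 62, 70, 80, 99, 102, 110, 123, 129, 135]

Fragments:
  [0,5): 5 bp
  [5,10): 5 bp
  [10,16): 6 bp
  [16,22): 6 bp
  [22,32): 10 bp
  [32,37): 5 bp
  [37,45): 8 bp
  [45,55): 10 bp
  [55,62): 7 bp
  [62,70): 8 bp
  [70,80): 10 bp
  [80,99): 19 bp
  [99,102): 3 bp
  [102,110): 8 bp
  [110,123): 13 bp
  [123,129): 6 bp
  [129,135): 6 bp
  [135,139): 4 bp

[3,4,5,5,5,6,6,6,6,7,8,8,8,10,10,10,13,19]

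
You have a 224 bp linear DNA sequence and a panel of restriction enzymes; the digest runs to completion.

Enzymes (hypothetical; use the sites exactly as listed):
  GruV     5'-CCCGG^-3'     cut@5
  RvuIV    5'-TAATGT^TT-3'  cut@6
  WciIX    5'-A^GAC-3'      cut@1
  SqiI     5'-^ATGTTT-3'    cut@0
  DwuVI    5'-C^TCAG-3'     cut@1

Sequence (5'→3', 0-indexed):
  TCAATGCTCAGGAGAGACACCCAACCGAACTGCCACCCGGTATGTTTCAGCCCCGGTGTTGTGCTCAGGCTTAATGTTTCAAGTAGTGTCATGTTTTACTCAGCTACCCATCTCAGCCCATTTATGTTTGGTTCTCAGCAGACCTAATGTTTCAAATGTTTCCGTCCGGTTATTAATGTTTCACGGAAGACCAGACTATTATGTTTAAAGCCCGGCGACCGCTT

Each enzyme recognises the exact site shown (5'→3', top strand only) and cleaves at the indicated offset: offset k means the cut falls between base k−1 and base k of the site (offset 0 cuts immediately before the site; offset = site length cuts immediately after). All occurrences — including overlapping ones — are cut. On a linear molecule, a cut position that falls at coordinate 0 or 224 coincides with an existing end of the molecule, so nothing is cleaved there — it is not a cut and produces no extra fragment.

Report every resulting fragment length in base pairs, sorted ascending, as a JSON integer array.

[1,4,4,4,5,5,6,6,7,7,8,8,9,9,9,9,11,11,13,13,15,15,20,25]

Per-enzyme occurrences:
  GruV CCCGG/5: at [35, 51, 210] ⇒ [40, 56, 215]
  RvuIV TAATGTTT/6: at [71, 144, 173] ⇒ [77, 150, 179]
  WciIX AGAC/1: at [14, 139, 187, 192] ⇒ [15, 140, 188, 193]
  SqiI ATGTTT/0: at [41, 73, 90, 123, 146, 155, 175, 200] ⇒ [41, 73, 90, 123, 146, 155, 175, 200]
  DwuVI CTCAG/1: at [6, 63, 98, 111, 133] ⇒ [7, 64, 99, 112, 134]

Pooled cuts: [7, 15, 40, 41, 56, 64, 73, 77, 90, 99, 112, 123, 134, 140, 146, 150, 155, 175, 179, 188, 193, 200, 215]

Fragment lengths:
  [0,7): 7 bp
  [7,15): 8 bp
  [15,40): 25 bp
  [40,41): 1 bp
  [41,56): 15 bp
  [56,64): 8 bp
  [64,73): 9 bp
  [73,77): 4 bp
  [77,90): 13 bp
  [90,99): 9 bp
  [99,112): 13 bp
  [112,123): 11 bp
  [123,134): 11 bp
  [134,140): 6 bp
  [140,146): 6 bp
  [146,150): 4 bp
  [150,155): 5 bp
  [155,175): 20 bp
  [175,179): 4 bp
  [179,188): 9 bp
  [188,193): 5 bp
  [193,200): 7 bp
  [200,215): 15 bp
  [215,224): 9 bp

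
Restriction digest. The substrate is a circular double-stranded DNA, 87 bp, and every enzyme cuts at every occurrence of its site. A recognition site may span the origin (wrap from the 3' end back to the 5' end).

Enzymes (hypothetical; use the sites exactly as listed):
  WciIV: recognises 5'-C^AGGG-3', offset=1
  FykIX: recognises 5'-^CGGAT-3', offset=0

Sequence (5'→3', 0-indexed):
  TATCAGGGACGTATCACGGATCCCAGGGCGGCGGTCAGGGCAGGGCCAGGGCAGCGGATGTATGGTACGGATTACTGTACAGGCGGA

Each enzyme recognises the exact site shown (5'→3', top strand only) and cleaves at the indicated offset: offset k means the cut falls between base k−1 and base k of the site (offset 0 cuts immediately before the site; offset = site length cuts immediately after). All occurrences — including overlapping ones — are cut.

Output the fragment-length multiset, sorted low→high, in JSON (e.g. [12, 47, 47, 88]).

Per-enzyme occurrences:
  WciIV CAGGG/1: at [3, 23, 35, 40, 46] ⇒ [4, 24, 36, 41, 47]
  FykIX CGGAT/0: at [16, 54, 67, 83] ⇒ [16, 54, 67, 83]

Pooled cuts: [4, 16, 24, 36, 41, 47, 54, 67, 83]

Fragment lengths:
  4→16: 12 bp
  16→24: 8 bp
  24→36: 12 bp
  36→41: 5 bp
  41→47: 6 bp
  47→54: 7 bp
  54→67: 13 bp
  67→83: 16 bp
  83→4 (wrap): 87-83+4 = 8 bp

[5,6,7,8,8,12,12,13,16]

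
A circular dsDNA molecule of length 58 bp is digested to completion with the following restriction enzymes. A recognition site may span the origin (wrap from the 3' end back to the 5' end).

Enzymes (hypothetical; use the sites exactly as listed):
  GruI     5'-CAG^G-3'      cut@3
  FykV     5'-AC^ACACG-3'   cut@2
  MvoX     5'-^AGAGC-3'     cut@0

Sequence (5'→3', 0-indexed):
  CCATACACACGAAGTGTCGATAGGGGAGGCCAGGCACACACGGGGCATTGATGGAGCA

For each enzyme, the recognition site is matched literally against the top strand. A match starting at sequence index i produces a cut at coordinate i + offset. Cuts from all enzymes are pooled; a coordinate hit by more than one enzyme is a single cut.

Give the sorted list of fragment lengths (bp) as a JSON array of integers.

[4,27,27]

Per-enzyme occurrences:
  GruI (CAGG, off=3): starts [30] → cuts [33]
  FykV (ACACACG, off=2): starts [4, 35] → cuts [6, 37]
  MvoX (AGAGC, off=0): no sites

All cut coordinates (distinct, sorted): [6, 33, 37]

Fragments:
  6→33: 27 bp
  33→37: 4 bp
  37→6 (wrap): 58-37+6 = 27 bp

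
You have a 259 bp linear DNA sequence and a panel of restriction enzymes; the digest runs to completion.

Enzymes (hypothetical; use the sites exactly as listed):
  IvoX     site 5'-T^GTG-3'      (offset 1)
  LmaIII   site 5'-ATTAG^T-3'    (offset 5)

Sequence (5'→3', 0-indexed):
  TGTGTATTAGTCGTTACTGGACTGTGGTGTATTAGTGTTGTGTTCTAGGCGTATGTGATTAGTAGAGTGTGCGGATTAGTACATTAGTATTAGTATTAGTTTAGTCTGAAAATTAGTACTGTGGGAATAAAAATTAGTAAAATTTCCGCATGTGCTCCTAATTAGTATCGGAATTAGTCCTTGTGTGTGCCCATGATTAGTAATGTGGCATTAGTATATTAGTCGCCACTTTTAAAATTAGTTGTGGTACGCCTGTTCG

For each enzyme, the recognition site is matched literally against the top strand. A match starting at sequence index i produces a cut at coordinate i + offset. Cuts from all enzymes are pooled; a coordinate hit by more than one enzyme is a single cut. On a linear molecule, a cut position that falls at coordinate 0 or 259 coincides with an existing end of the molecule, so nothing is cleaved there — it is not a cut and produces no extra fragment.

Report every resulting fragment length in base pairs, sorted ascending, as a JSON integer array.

[1,2,2,2,4,4,4,5,6,6,6,8,8,8,9,10,11,12,12,13,14,14,14,15,16,17,17,19]

Site scan:
  IvoX (TGTG, off=1): starts [0, 22, 38, 53, 67, 119, 150, 181, 183, 185, 203, 242] → cuts [1, 23, 39, 54, 68, 120, 151, 182, 184, 186, 204, 243]
  LmaIII (ATTAGT, off=5): starts [5, 30, 57, 74, 82, 88, 94, 111, 132, 160, 172, 195, 209, 217, 236] → cuts [10, 35, 62, 79, 87, 93, 99, 116, 137, 165, 177, 200, 214, 222, 241]

Pooled cuts: [1, 10, 23, 35, 39, 54, 62, 68, 79, 87, 93, 99, 116, 120, 137, 151, 165, 177, 182, 184, 186, 200, 204, 214, 222, 241, 243]

Fragments:
  [0,1): 1 bp
  [1,10): 9 bp
  [10,23): 13 bp
  [23,35): 12 bp
  [35,39): 4 bp
  [39,54): 15 bp
  [54,62): 8 bp
  [62,68): 6 bp
  [68,79): 11 bp
  [79,87): 8 bp
  [87,93): 6 bp
  [93,99): 6 bp
  [99,116): 17 bp
  [116,120): 4 bp
  [120,137): 17 bp
  [137,151): 14 bp
  [151,165): 14 bp
  [165,177): 12 bp
  [177,182): 5 bp
  [182,184): 2 bp
  [184,186): 2 bp
  [186,200): 14 bp
  [200,204): 4 bp
  [204,214): 10 bp
  [214,222): 8 bp
  [222,241): 19 bp
  [241,243): 2 bp
  [243,259): 16 bp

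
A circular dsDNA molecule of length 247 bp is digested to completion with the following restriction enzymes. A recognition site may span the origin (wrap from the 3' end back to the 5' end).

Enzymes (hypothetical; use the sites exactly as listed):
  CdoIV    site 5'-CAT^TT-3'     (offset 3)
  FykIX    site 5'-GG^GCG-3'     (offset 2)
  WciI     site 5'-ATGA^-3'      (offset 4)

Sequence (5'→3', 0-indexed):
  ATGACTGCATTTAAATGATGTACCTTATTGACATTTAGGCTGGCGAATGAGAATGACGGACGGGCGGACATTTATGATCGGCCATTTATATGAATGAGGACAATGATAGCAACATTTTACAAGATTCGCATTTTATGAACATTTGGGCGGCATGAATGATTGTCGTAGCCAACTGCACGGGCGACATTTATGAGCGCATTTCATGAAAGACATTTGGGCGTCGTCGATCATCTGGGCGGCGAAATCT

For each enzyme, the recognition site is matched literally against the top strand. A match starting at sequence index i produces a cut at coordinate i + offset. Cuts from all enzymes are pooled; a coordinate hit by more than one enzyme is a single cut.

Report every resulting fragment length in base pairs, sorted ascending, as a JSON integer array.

Per-enzyme occurrences:
  CdoIV (CATTT, off=3): starts [7, 31, 68, 82, 112, 128, 139, 184, 196, 210] → cuts [10, 34, 71, 85, 115, 131, 142, 187, 199, 213]
  FykIX (GGGCG, off=2): starts [61, 144, 178, 215, 233] → cuts [63, 146, 180, 217, 235]
  WciI (ATGA, off=4): starts [0, 14, 46, 52, 73, 89, 93, 102, 134, 151, 155, 189, 202] → cuts [4, 18, 50, 56, 77, 93, 97, 106, 138, 155, 159, 193, 206]

Pooled cuts: [4, 10, 18, 34, 50, 56, 63, 71, 77, 85, 93, 97, 106, 115, 131, 138, 142, 146, 155, 159, 180, 187, 193, 199, 206, 213, 217, 235]

Fragments:
  4→10: 6 bp
  10→18: 8 bp
  18→34: 16 bp
  34→50: 16 bp
  50→56: 6 bp
  56→63: 7 bp
  63→71: 8 bp
  71→77: 6 bp
  77→85: 8 bp
  85→93: 8 bp
  93→97: 4 bp
  97→106: 9 bp
  106→115: 9 bp
  115→131: 16 bp
  131→138: 7 bp
  138→142: 4 bp
  142→146: 4 bp
  146→155: 9 bp
  155→159: 4 bp
  159→180: 21 bp
  180→187: 7 bp
  187→193: 6 bp
  193→199: 6 bp
  199→206: 7 bp
  206→213: 7 bp
  213→217: 4 bp
  217→235: 18 bp
  235→4 (wrap): 247-235+4 = 16 bp

[4,4,4,4,4,6,6,6,6,6,7,7,7,7,7,8,8,8,8,9,9,9,16,16,16,16,18,21]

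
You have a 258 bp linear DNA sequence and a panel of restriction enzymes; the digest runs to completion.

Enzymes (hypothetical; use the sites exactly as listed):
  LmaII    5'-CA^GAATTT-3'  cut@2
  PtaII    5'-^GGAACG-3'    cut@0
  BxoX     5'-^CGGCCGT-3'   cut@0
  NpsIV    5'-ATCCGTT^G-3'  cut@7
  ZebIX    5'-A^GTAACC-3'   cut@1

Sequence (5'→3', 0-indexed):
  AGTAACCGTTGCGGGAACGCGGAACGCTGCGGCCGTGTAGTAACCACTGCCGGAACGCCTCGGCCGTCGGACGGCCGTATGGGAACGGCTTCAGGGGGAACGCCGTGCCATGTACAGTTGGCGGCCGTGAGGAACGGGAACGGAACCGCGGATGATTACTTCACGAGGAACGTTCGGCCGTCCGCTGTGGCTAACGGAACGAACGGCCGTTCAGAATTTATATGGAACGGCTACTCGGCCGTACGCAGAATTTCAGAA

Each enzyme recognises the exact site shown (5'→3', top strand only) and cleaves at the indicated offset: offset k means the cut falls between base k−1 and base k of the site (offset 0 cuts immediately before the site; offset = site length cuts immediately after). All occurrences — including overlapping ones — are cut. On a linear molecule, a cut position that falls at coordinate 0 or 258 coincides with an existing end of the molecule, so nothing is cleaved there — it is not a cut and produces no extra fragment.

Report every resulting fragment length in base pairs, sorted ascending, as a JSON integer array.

[1,6,7,8,8,9,9,9,10,10,10,10,11,11,12,12,12,12,15,21,25,30]

Site scan:
  LmaII (CAGAATTT, off=2): starts [211, 245] → cuts [213, 247]
  PtaII (GGAACG, off=0): starts [13, 20, 51, 81, 96, 130, 136, 166, 195, 223] → cuts [13, 20, 51, 81, 96, 130, 136, 166, 195, 223]
  BxoX (CGGCCGT, off=0): starts [29, 60, 71, 121, 174, 203, 235] → cuts [29, 60, 71, 121, 174, 203, 235]
  NpsIV (ATCCGTTG, off=7): no sites
  ZebIX (AGTAACC, off=1): starts [0, 38] → cuts [1, 39]

All cut coordinates (distinct, sorted): [1, 13, 20, 29, 39, 51, 60, 71, 81, 96, 121, 130, 136, 166, 174, 195, 203, 213, 223, 235, 247]

Fragment lengths:
  [0,1): 1 bp
  [1,13): 12 bp
  [13,20): 7 bp
  [20,29): 9 bp
  [29,39): 10 bp
  [39,51): 12 bp
  [51,60): 9 bp
  [60,71): 11 bp
  [71,81): 10 bp
  [81,96): 15 bp
  [96,121): 25 bp
  [121,130): 9 bp
  [130,136): 6 bp
  [136,166): 30 bp
  [166,174): 8 bp
  [174,195): 21 bp
  [195,203): 8 bp
  [203,213): 10 bp
  [213,223): 10 bp
  [223,235): 12 bp
  [235,247): 12 bp
  [247,258): 11 bp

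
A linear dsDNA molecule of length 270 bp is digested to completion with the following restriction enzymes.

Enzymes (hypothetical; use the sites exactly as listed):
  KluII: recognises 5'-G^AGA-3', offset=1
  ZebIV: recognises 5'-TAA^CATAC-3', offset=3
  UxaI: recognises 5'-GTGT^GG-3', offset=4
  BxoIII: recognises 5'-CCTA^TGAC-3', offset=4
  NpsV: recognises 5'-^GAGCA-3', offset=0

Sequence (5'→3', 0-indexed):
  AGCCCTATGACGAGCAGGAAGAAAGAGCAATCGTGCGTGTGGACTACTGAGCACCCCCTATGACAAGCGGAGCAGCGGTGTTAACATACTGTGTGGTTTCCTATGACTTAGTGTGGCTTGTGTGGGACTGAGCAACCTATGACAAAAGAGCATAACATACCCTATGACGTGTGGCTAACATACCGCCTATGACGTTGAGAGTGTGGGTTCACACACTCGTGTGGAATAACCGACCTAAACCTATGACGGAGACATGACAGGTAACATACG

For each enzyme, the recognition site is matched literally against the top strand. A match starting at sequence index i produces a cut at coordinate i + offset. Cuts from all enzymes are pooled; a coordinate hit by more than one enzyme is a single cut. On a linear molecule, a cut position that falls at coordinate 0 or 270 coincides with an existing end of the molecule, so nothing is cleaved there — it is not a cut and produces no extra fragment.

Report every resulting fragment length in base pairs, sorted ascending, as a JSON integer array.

[4,6,6,6,6,7,7,8,8,8,8,8,9,9,9,9,10,10,11,11,12,13,15,15,16,18,21]

Per-enzyme occurrences:
  KluII (GAGA, off=1): starts [196, 248] → cuts [197, 249]
  ZebIV (TAACATAC, off=3): starts [81, 152, 175, 261] → cuts [84, 155, 178, 264]
  UxaI (GTGTGG, off=4): starts [36, 90, 110, 119, 168, 200, 218] → cuts [40, 94, 114, 123, 172, 204, 222]
  BxoIII (CCTATGAC, off=4): starts [3, 56, 99, 135, 160, 185, 239] → cuts [7, 60, 103, 139, 164, 189, 243]
  NpsV (GAGCA, off=0): starts [11, 24, 48, 69, 129, 147] → cuts [11, 24, 48, 69, 129, 147]

All cut coordinates (distinct, sorted): [7, 11, 24, 40, 48, 60, 69, 84, 94, 103, 114, 123, 129, 139, 147, 155, 164, 172, 178, 189, 197, 204, 222, 243, 249, 264]

Fragments:
  [0,7): 7 bp
  [7,11): 4 bp
  [11,24): 13 bp
  [24,40): 16 bp
  [40,48): 8 bp
  [48,60): 12 bp
  [60,69): 9 bp
  [69,84): 15 bp
  [84,94): 10 bp
  [94,103): 9 bp
  [103,114): 11 bp
  [114,123): 9 bp
  [123,129): 6 bp
  [129,139): 10 bp
  [139,147): 8 bp
  [147,155): 8 bp
  [155,164): 9 bp
  [164,172): 8 bp
  [172,178): 6 bp
  [178,189): 11 bp
  [189,197): 8 bp
  [197,204): 7 bp
  [204,222): 18 bp
  [222,243): 21 bp
  [243,249): 6 bp
  [249,264): 15 bp
  [264,270): 6 bp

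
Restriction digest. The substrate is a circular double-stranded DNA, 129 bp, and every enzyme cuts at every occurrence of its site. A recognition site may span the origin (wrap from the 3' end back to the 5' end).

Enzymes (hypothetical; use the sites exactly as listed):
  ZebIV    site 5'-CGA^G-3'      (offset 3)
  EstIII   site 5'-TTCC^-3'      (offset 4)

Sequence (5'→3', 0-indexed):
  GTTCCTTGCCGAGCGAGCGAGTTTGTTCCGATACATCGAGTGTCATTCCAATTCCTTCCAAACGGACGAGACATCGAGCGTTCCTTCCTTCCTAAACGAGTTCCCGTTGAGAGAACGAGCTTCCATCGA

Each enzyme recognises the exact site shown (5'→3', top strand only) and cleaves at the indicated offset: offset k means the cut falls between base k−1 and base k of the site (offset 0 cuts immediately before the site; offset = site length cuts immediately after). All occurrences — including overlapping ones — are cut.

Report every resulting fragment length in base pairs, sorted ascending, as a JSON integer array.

[4,4,4,4,4,5,5,5,6,6,7,7,7,8,9,10,10,10,14]

Per-enzyme occurrences:
  ZebIV CGAG/3: at [9, 13, 17, 36, 66, 74, 96, 115, 126] ⇒ [0, 12, 16, 20, 39, 69, 77, 99, 118]
  EstIII TTCC/4: at [1, 25, 45, 51, 55, 80, 84, 88, 100, 120] ⇒ [5, 29, 49, 55, 59, 84, 88, 92, 104, 124]

All cut coordinates (distinct, sorted): [0, 5, 12, 16, 20, 29, 39, 49, 55, 59, 69, 77, 84, 88, 92, 99, 104, 118, 124]

Fragment lengths:
  0→5: 5 bp
  5→12: 7 bp
  12→16: 4 bp
  16→20: 4 bp
  20→29: 9 bp
  29→39: 10 bp
  39→49: 10 bp
  49→55: 6 bp
  55→59: 4 bp
  59→69: 10 bp
  69→77: 8 bp
  77→84: 7 bp
  84→88: 4 bp
  88→92: 4 bp
  92→99: 7 bp
  99→104: 5 bp
  104→118: 14 bp
  118→124: 6 bp
  124→0 (wrap): 129-124+0 = 5 bp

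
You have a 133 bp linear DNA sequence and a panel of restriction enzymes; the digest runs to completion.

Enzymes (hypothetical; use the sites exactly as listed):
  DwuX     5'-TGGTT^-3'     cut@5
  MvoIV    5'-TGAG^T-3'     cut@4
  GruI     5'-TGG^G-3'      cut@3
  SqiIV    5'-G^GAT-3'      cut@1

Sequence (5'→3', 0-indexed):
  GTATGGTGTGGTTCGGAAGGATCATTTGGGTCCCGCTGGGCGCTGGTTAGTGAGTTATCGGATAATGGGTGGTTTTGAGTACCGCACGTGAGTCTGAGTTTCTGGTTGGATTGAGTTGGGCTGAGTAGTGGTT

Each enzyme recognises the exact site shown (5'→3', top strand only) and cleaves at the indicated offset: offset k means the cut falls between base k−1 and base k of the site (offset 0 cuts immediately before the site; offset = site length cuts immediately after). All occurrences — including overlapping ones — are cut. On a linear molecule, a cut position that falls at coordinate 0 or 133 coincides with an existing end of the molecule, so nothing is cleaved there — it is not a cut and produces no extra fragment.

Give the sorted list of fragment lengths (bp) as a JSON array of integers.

Site scan:
  DwuX TGGTT/5: at [8, 43, 69, 102, 128] ⇒ [13, 48, 74, 107] (position 133 is a terminus of the linear molecule — no cut)
  MvoIV TGAGT/4: at [50, 75, 88, 94, 111, 121] ⇒ [54, 79, 92, 98, 115, 125]
  GruI TGGG/3: at [26, 36, 65, 116] ⇒ [29, 39, 68, 119]
  SqiIV GGAT/1: at [18, 59, 107] ⇒ [19, 60, 108]

Pooled cuts: [13, 19, 29, 39, 48, 54, 60, 68, 74, 79, 92, 98, 107, 108, 115, 119, 125]

Fragment lengths:
  [0,13): 13 bp
  [13,19): 6 bp
  [19,29): 10 bp
  [29,39): 10 bp
  [39,48): 9 bp
  [48,54): 6 bp
  [54,60): 6 bp
  [60,68): 8 bp
  [68,74): 6 bp
  [74,79): 5 bp
  [79,92): 13 bp
  [92,98): 6 bp
  [98,107): 9 bp
  [107,108): 1 bp
  [108,115): 7 bp
  [115,119): 4 bp
  [119,125): 6 bp
  [125,133): 8 bp

[1,4,5,6,6,6,6,6,6,7,8,8,9,9,10,10,13,13]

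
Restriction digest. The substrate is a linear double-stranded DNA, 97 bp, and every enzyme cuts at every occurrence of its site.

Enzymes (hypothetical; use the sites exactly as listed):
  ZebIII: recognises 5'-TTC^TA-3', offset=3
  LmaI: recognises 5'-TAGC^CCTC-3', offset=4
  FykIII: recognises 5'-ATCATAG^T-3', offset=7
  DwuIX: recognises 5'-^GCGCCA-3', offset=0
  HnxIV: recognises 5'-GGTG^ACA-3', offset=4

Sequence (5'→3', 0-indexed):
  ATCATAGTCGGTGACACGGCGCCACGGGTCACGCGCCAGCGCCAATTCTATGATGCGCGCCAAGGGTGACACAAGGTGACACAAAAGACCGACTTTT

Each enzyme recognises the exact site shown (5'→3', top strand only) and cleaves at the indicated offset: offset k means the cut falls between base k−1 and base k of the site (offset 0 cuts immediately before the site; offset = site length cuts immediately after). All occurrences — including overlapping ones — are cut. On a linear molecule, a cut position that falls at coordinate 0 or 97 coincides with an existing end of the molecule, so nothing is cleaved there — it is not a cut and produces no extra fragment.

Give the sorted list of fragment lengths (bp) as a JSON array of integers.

[5,6,6,7,8,10,10,12,14,19]

Scan for sites:
  ZebIII TTCTA/3: at [45] ⇒ [48]
  LmaI (TAGCCCTC, off=4): no sites
  FykIII ATCATAGT/7: at [0] ⇒ [7]
  DwuIX GCGCCA/0: at [18, 32, 38, 56] ⇒ [18, 32, 38, 56]
  HnxIV GGTGACA/4: at [9, 64, 74] ⇒ [13, 68, 78]

All cut coordinates (distinct, sorted): [7, 13, 18, 32, 38, 48, 56, 68, 78]

Fragments:
  [0,7): 7 bp
  [7,13): 6 bp
  [13,18): 5 bp
  [18,32): 14 bp
  [32,38): 6 bp
  [38,48): 10 bp
  [48,56): 8 bp
  [56,68): 12 bp
  [68,78): 10 bp
  [78,97): 19 bp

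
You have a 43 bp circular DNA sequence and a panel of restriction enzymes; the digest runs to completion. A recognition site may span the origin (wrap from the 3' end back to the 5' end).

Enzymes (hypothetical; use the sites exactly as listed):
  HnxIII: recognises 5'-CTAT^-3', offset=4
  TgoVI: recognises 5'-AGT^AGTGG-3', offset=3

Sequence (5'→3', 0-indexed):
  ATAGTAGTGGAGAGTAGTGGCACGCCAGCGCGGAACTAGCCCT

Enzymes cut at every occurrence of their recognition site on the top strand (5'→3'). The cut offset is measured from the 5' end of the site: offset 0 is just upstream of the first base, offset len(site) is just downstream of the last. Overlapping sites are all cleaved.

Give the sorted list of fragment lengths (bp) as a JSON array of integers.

Per-enzyme occurrences:
  HnxIII CTAT/4: at [41] ⇒ [2]
  TgoVI AGTAGTGG/3: at [2, 12] ⇒ [5, 15]

Pooled cuts: [2, 5, 15]

Fragment lengths:
  2→5: 3 bp
  5→15: 10 bp
  15→2 (wrap): 43-15+2 = 30 bp

[3,10,30]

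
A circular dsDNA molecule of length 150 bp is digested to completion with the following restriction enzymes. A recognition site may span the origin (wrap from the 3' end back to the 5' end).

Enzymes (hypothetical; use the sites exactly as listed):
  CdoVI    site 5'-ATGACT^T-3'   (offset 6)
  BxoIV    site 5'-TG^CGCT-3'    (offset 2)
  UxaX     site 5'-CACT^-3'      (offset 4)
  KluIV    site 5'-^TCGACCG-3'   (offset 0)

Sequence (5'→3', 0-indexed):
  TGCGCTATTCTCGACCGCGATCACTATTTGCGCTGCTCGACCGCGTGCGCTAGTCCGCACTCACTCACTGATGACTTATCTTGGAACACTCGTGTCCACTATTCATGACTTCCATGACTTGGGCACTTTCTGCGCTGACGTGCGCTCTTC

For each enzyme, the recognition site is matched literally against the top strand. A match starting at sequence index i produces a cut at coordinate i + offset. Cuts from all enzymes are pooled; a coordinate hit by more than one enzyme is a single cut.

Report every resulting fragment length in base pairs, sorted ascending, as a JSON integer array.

Scan for sites:
  CdoVI ATGACTT/6: at [70, 104, 113] ⇒ [76, 110, 119]
  BxoIV TGCGCT/2: at [0, 28, 45, 130, 140] ⇒ [2, 30, 47, 132, 142]
  UxaX CACT/4: at [21, 57, 61, 65, 86, 96, 123] ⇒ [25, 61, 65, 69, 90, 100, 127]
  KluIV TCGACCG/0: at [10, 36] ⇒ [10, 36]

All cut coordinates (distinct, sorted): [2, 10, 25, 30, 36, 47, 61, 65, 69, 76, 90, 100, 110, 119, 127, 132, 142]

Fragments:
  2→10: 8 bp
  10→25: 15 bp
  25→30: 5 bp
  30→36: 6 bp
  36→47: 11 bp
  47→61: 14 bp
  61→65: 4 bp
  65→69: 4 bp
  69→76: 7 bp
  76→90: 14 bp
  90→100: 10 bp
  100→110: 10 bp
  110→119: 9 bp
  119→127: 8 bp
  127→132: 5 bp
  132→142: 10 bp
  142→2 (wrap): 150-142+2 = 10 bp

[4,4,5,5,6,7,8,8,9,10,10,10,10,11,14,14,15]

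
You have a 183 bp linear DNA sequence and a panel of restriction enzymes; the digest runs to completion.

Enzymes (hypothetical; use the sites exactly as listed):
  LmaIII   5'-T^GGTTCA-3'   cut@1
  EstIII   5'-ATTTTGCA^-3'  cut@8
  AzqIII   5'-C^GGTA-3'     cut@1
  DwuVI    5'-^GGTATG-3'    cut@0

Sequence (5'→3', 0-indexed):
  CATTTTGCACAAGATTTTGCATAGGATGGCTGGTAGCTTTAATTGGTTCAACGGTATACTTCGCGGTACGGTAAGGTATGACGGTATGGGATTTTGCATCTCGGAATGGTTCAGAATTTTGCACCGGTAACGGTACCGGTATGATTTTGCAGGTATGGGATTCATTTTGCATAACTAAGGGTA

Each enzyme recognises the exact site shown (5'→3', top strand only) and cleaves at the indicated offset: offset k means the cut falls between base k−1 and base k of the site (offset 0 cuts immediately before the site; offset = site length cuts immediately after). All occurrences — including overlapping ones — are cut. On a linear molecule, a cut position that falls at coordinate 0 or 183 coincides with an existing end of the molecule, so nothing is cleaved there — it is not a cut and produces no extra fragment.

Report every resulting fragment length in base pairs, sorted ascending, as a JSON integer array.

[2,5,5,6,6,8,8,9,9,12,12,12,14,16,16,20,23]

Per-enzyme occurrences:
  LmaIII (TGGTTCA, off=1): starts [43, 106] → cuts [44, 107]
  EstIII (ATTTTGCA, off=8): starts [1, 13, 90, 115, 143, 163] → cuts [9, 21, 98, 123, 151, 171]
  AzqIII (CGGTA, off=1): starts [51, 63, 68, 81, 124, 130, 136] → cuts [52, 64, 69, 82, 125, 131, 137]
  DwuVI (GGTATG, off=0): starts [74, 82, 137, 151] → cuts [74, 82, 137, 151]

All cut coordinates (distinct, sorted): [9, 21, 44, 52, 64, 69, 74, 82, 98, 107, 123, 125, 131, 137, 151, 171]

Fragments:
  [0,9): 9 bp
  [9,21): 12 bp
  [21,44): 23 bp
  [44,52): 8 bp
  [52,64): 12 bp
  [64,69): 5 bp
  [69,74): 5 bp
  [74,82): 8 bp
  [82,98): 16 bp
  [98,107): 9 bp
  [107,123): 16 bp
  [123,125): 2 bp
  [125,131): 6 bp
  [131,137): 6 bp
  [137,151): 14 bp
  [151,171): 20 bp
  [171,183): 12 bp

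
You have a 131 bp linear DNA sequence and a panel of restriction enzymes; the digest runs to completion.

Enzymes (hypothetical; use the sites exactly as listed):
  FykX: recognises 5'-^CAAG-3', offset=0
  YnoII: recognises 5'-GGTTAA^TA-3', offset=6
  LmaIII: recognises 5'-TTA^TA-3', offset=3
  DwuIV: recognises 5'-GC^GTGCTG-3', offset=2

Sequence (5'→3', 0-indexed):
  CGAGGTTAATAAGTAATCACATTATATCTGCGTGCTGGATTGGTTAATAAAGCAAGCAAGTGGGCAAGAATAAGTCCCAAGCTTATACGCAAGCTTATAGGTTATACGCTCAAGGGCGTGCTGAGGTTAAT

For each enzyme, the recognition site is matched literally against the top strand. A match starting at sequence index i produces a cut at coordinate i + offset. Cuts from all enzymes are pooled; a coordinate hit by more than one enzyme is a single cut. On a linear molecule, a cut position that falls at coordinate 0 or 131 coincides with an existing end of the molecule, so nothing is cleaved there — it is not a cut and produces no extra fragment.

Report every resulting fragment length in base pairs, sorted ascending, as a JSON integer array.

Scan for sites:
  FykX CAAG/0: at [52, 56, 64, 77, 89, 110] ⇒ [52, 56, 64, 77, 89, 110]
  YnoII GGTTAATA/6: at [3, 41] ⇒ [9, 47]
  LmaIII TTATA/3: at [21, 82, 94, 101] ⇒ [24, 85, 97, 104]
  DwuIV GCGTGCTG/2: at [29, 115] ⇒ [31, 117]

All cut coordinates (distinct, sorted): [9, 24, 31, 47, 52, 56, 64, 77, 85, 89, 97, 104, 110, 117]

Fragments:
  [0,9): 9 bp
  [9,24): 15 bp
  [24,31): 7 bp
  [31,47): 16 bp
  [47,52): 5 bp
  [52,56): 4 bp
  [56,64): 8 bp
  [64,77): 13 bp
  [77,85): 8 bp
  [85,89): 4 bp
  [89,97): 8 bp
  [97,104): 7 bp
  [104,110): 6 bp
  [110,117): 7 bp
  [117,131): 14 bp

[4,4,5,6,7,7,7,8,8,8,9,13,14,15,16]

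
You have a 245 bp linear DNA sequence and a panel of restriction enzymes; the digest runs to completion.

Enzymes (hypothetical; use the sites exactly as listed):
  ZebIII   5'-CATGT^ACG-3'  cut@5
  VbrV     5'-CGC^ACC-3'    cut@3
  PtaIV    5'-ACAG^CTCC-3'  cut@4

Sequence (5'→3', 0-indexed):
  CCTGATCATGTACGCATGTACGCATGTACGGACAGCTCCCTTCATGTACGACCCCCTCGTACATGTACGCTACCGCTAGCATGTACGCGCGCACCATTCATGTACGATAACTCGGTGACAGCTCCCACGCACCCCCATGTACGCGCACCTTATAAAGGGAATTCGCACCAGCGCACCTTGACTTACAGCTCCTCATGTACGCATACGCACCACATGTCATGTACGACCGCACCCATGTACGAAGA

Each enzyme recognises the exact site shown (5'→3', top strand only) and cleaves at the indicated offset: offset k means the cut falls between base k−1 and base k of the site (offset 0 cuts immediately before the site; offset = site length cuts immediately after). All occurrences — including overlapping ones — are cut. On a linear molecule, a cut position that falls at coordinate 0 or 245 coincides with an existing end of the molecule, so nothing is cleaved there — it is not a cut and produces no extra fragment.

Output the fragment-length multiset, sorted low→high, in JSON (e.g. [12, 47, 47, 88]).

[6,7,8,8,8,8,8,8,8,9,10,10,10,11,11,12,14,14,18,18,19,20]

Site scan:
  ZebIII CATGTACG/5: at [6, 14, 22, 42, 61, 79, 98, 135, 193, 217, 233] ⇒ [11, 19, 27, 47, 66, 84, 103, 140, 198, 222, 238]
  VbrV CGCACC/3: at [89, 127, 143, 163, 171, 205, 227] ⇒ [92, 130, 146, 166, 174, 208, 230]
  PtaIV ACAGCTCC/4: at [31, 117, 184] ⇒ [35, 121, 188]

Pooled cuts: [11, 19, 27, 35, 47, 66, 84, 92, 103, 121, 130, 140, 146, 166, 174, 188, 198, 208, 222, 230, 238]

Fragment lengths:
  [0,11): 11 bp
  [11,19): 8 bp
  [19,27): 8 bp
  [27,35): 8 bp
  [35,47): 12 bp
  [47,66): 19 bp
  [66,84): 18 bp
  [84,92): 8 bp
  [92,103): 11 bp
  [103,121): 18 bp
  [121,130): 9 bp
  [130,140): 10 bp
  [140,146): 6 bp
  [146,166): 20 bp
  [166,174): 8 bp
  [174,188): 14 bp
  [188,198): 10 bp
  [198,208): 10 bp
  [208,222): 14 bp
  [222,230): 8 bp
  [230,238): 8 bp
  [238,245): 7 bp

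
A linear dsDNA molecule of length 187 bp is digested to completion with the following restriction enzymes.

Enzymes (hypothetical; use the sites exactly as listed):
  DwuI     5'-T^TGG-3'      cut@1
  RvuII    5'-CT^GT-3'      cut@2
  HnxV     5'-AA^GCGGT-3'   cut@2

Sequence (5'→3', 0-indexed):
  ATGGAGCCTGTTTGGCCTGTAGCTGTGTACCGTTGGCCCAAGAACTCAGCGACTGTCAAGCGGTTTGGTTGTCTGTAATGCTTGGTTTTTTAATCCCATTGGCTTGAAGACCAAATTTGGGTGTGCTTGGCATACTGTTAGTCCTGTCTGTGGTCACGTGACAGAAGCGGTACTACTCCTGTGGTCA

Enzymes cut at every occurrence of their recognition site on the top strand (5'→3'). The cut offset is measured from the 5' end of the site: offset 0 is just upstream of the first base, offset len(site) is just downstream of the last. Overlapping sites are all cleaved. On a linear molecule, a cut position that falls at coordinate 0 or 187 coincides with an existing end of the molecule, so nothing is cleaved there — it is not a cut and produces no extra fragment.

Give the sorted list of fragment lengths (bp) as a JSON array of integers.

[3,4,5,6,6,6,7,8,9,9,9,9,9,10,14,17,17,18,21]

Scan for sites:
  DwuI TTGG/1: at [11, 32, 64, 81, 98, 116, 126] ⇒ [12, 33, 65, 82, 99, 117, 127]
  RvuII CTGT/2: at [7, 16, 22, 52, 72, 134, 143, 147, 178] ⇒ [9, 18, 24, 54, 74, 136, 145, 149, 180]
  HnxV AAGCGGT/2: at [57, 164] ⇒ [59, 166]

Pooled cuts: [9, 12, 18, 24, 33, 54, 59, 65, 74, 82, 99, 117, 127, 136, 145, 149, 166, 180]

Fragment lengths:
  [0,9): 9 bp
  [9,12): 3 bp
  [12,18): 6 bp
  [18,24): 6 bp
  [24,33): 9 bp
  [33,54): 21 bp
  [54,59): 5 bp
  [59,65): 6 bp
  [65,74): 9 bp
  [74,82): 8 bp
  [82,99): 17 bp
  [99,117): 18 bp
  [117,127): 10 bp
  [127,136): 9 bp
  [136,145): 9 bp
  [145,149): 4 bp
  [149,166): 17 bp
  [166,180): 14 bp
  [180,187): 7 bp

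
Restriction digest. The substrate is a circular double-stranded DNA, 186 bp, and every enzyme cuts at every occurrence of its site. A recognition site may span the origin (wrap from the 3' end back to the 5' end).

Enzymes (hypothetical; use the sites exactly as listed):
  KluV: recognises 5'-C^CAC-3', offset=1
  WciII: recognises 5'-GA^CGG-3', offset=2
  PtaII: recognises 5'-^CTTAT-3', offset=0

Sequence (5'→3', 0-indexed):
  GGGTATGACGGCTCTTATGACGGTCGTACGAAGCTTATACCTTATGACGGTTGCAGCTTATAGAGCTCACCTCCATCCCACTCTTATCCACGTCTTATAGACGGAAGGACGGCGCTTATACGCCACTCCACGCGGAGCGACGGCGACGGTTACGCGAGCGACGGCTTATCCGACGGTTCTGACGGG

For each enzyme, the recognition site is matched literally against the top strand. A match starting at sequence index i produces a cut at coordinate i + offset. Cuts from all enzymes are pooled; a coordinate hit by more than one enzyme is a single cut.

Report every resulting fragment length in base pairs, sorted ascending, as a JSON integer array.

[3,4,5,5,5,5,6,6,7,7,7,8,8,9,9,9,9,12,12,13,15,22]

Per-enzyme occurrences:
  KluV CCAC/1: at [77, 87, 122, 127] ⇒ [78, 88, 123, 128]
  WciII GACGG/2: at [6, 18, 45, 99, 107, 138, 144, 159, 171, 180] ⇒ [8, 20, 47, 101, 109, 140, 146, 161, 173, 182]
  PtaII CTTAT/0: at [13, 33, 40, 56, 82, 93, 114, 164] ⇒ [13, 33, 40, 56, 82, 93, 114, 164]

All cut coordinates (distinct, sorted): [8, 13, 20, 33, 40, 47, 56, 78, 82, 88, 93, 101, 109, 114, 123, 128, 140, 146, 161, 164, 173, 182]

Fragment lengths:
  8→13: 5 bp
  13→20: 7 bp
  20→33: 13 bp
  33→40: 7 bp
  40→47: 7 bp
  47→56: 9 bp
  56→78: 22 bp
  78→82: 4 bp
  82→88: 6 bp
  88→93: 5 bp
  93→101: 8 bp
  101→109: 8 bp
  109→114: 5 bp
  114→123: 9 bp
  123→128: 5 bp
  128→140: 12 bp
  140→146: 6 bp
  146→161: 15 bp
  161→164: 3 bp
  164→173: 9 bp
  173→182: 9 bp
  182→8 (wrap): 186-182+8 = 12 bp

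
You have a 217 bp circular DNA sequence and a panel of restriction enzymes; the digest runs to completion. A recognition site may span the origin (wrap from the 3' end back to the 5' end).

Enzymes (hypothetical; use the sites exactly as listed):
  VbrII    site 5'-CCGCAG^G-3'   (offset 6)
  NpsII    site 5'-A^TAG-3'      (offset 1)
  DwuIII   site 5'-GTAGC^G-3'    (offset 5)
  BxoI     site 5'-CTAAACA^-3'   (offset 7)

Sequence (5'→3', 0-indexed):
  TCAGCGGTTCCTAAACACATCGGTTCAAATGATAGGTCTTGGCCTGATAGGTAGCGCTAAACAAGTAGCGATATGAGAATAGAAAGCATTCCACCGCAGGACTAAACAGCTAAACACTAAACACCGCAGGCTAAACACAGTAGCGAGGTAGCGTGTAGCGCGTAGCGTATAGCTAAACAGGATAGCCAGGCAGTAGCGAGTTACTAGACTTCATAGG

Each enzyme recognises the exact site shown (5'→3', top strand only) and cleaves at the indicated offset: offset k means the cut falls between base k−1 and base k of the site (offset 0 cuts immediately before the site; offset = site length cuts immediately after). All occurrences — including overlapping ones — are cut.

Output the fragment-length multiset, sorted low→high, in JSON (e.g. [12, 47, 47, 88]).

Per-enzyme occurrences:
  VbrII (CCGCAGG, off=6): starts [93, 123] → cuts [99, 129]
  NpsII (ATAG, off=1): starts [31, 46, 78, 168, 181, 212] → cuts [32, 47, 79, 169, 182, 213]
  DwuIII (GTAGCG, off=5): starts [50, 64, 139, 147, 154, 161, 192] → cuts [55, 69, 144, 152, 159, 166, 197]
  BxoI (CTAAACA, off=7): starts [10, 56, 101, 109, 116, 130, 172] → cuts [17, 63, 108, 116, 123, 137, 179]

Pooled cuts: [17, 32, 47, 55, 63, 69, 79, 99, 108, 116, 123, 129, 137, 144, 152, 159, 166, 169, 179, 182, 197, 213]

Fragment lengths:
  17→32: 15 bp
  32→47: 15 bp
  47→55: 8 bp
  55→63: 8 bp
  63→69: 6 bp
  69→79: 10 bp
  79→99: 20 bp
  99→108: 9 bp
  108→116: 8 bp
  116→123: 7 bp
  123→129: 6 bp
  129→137: 8 bp
  137→144: 7 bp
  144→152: 8 bp
  152→159: 7 bp
  159→166: 7 bp
  166→169: 3 bp
  169→179: 10 bp
  179→182: 3 bp
  182→197: 15 bp
  197→213: 16 bp
  213→17 (wrap): 217-213+17 = 21 bp

[3,3,6,6,7,7,7,7,8,8,8,8,8,9,10,10,15,15,15,16,20,21]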